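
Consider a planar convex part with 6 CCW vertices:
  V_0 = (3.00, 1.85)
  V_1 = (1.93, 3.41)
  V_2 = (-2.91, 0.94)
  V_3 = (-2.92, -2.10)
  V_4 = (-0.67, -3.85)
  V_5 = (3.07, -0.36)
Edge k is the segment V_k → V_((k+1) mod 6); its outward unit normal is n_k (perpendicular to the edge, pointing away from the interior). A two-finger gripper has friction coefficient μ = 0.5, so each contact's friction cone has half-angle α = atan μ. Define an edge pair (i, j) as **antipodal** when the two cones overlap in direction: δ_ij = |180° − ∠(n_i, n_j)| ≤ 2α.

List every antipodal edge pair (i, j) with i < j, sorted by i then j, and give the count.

α = atan 0.5 = 26.57°;  2α = 53.13°
n_0 = (+0.8247, +0.5656)
n_1 = (-0.4546, +0.8907)
n_2 = (-1.0000, +0.0033)
n_3 = (-0.6139, -0.7894)
n_4 = (+0.6822, -0.7311)
n_5 = (+0.9995, +0.0317)
  (0,1): δ = 97.41°  ·
  (0,2): δ = 34.63°  ✓
  (0,3): δ = 17.68°  ✓
  (0,4): δ = 98.57°  ·
  (0,5): δ = 147.37°  ·
  (1,2): δ = 117.23°  ·
  (1,3): δ = 64.91°  ·
  (1,4): δ = 15.98°  ✓
  (1,5): δ = 64.78°  ·
  (2,3): δ = 127.69°  ·
  (2,4): δ = 46.79°  ✓
  (2,5): δ = 2.00°  ✓
  (3,4): δ = 99.11°  ·
  (3,5): δ = 50.31°  ✓
  (4,5): δ = 131.21°  ·
antipodal pairs: 6

count = 6; pairs: (0,2), (0,3), (1,4), (2,4), (2,5), (3,5)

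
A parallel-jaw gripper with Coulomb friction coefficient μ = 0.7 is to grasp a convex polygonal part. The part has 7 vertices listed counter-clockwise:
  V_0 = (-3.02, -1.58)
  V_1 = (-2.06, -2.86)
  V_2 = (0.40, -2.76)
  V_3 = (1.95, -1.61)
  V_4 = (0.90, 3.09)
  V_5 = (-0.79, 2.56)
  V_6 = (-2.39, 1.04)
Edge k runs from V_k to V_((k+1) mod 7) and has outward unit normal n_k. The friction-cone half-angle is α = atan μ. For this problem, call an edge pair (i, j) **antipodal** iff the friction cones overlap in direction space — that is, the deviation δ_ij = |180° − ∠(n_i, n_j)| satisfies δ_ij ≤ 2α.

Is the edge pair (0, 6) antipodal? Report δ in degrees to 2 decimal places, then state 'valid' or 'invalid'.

δ = 129.61°, invalid

α = atan 0.7 = 34.99°;  2α = 69.98°
edge 0: e_0 = (+0.96, -1.28);  n_0 = (-0.8000, -0.6000)
edge 6: e_6 = (-0.63, -2.62);  n_6 = (-0.9723, +0.2338)
∠(n_0, n_6) = 50.39°
δ = |180° − 50.39°| = 129.61°
129.61° > 2α = 69.98°  →  invalid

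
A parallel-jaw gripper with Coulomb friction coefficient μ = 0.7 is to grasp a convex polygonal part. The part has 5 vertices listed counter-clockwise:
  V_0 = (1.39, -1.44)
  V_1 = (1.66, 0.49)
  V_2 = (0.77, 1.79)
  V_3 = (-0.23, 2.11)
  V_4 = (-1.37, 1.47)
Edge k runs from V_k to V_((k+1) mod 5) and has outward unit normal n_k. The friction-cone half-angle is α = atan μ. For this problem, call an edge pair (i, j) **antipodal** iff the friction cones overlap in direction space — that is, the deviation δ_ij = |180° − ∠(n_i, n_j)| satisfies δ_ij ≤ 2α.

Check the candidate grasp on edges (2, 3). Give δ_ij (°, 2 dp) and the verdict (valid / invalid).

δ = 132.95°, invalid

α = atan 0.7 = 34.99°;  2α = 69.98°
edge 2: e_2 = (-1.00, +0.32);  n_2 = (+0.3048, +0.9524)
edge 3: e_3 = (-1.14, -0.64);  n_3 = (-0.4895, +0.8720)
∠(n_2, n_3) = 47.05°
δ = |180° − 47.05°| = 132.95°
132.95° > 2α = 69.98°  →  invalid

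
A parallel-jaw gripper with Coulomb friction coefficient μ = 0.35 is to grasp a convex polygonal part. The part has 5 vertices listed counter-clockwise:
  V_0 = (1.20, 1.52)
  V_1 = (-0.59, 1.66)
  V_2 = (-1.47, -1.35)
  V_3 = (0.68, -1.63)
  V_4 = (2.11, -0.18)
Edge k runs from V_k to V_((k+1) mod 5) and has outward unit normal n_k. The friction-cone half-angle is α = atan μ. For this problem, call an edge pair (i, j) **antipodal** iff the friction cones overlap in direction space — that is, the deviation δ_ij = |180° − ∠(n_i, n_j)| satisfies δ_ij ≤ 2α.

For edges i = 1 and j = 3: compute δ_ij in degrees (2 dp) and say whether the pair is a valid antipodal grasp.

α = atan 0.35 = 19.29°;  2α = 38.58°
edge 1: e_1 = (-0.88, -3.01);  n_1 = (-0.9598, +0.2806)
edge 3: e_3 = (+1.43, +1.45);  n_3 = (+0.7120, -0.7022)
∠(n_1, n_3) = 151.69°
δ = |180° − 151.69°| = 28.31°
28.31° ≤ 2α = 38.58°  →  valid

δ = 28.31°, valid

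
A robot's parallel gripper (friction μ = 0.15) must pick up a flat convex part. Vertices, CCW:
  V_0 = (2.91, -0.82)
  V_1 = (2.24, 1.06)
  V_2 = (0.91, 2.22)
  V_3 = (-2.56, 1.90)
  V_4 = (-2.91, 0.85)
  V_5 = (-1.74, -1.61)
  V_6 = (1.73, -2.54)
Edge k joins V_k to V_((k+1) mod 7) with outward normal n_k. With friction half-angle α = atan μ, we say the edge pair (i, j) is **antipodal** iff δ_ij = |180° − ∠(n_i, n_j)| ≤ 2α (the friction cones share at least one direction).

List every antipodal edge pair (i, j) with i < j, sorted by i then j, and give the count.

α = atan 0.15 = 8.53°;  2α = 17.06°
n_0 = (+0.9420, +0.3357)
n_1 = (+0.6573, +0.7536)
n_2 = (-0.0918, +0.9958)
n_3 = (-0.9487, +0.3162)
n_4 = (-0.9031, -0.4295)
n_5 = (-0.2589, -0.9659)
n_6 = (+0.8246, -0.5657)
  (0,1): δ = 150.71°  ·
  (0,2): δ = 104.35°  ·
  (0,3): δ = 38.05°  ·
  (0,4): δ = 5.82°  ✓
  (0,5): δ = 55.38°  ·
  (0,6): δ = 125.93°  ·
  (1,2): δ = 133.64°  ·
  (1,3): δ = 67.34°  ·
  (1,4): δ = 23.47°  ·
  (1,5): δ = 26.09°  ·
  (1,6): δ = 96.64°  ·
  (2,3): δ = 113.70°  ·
  (2,4): δ = 69.83°  ·
  (2,5): δ = 20.27°  ·
  (2,6): δ = 50.28°  ·
  (3,4): δ = 136.13°  ·
  (3,5): δ = 86.57°  ·
  (3,6): δ = 16.02°  ✓
  (4,5): δ = 130.44°  ·
  (4,6): δ = 59.89°  ·
  (5,6): δ = 109.45°  ·
antipodal pairs: 2

count = 2; pairs: (0,4), (3,6)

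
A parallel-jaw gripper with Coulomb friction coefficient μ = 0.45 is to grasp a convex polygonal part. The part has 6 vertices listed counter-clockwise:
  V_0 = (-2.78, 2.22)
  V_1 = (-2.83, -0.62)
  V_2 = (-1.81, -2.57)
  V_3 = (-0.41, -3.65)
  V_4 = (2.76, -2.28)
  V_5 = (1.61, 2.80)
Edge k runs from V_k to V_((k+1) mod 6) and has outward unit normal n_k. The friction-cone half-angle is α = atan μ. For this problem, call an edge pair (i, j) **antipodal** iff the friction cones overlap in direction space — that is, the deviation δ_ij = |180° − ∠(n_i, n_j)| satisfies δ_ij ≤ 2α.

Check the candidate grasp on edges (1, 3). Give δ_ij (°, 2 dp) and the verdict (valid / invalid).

δ = 94.24°, invalid

α = atan 0.45 = 24.23°;  2α = 48.46°
edge 1: e_1 = (+1.02, -1.95);  n_1 = (-0.8861, -0.4635)
edge 3: e_3 = (+3.17, +1.37);  n_3 = (+0.3967, -0.9179)
∠(n_1, n_3) = 85.76°
δ = |180° − 85.76°| = 94.24°
94.24° > 2α = 48.46°  →  invalid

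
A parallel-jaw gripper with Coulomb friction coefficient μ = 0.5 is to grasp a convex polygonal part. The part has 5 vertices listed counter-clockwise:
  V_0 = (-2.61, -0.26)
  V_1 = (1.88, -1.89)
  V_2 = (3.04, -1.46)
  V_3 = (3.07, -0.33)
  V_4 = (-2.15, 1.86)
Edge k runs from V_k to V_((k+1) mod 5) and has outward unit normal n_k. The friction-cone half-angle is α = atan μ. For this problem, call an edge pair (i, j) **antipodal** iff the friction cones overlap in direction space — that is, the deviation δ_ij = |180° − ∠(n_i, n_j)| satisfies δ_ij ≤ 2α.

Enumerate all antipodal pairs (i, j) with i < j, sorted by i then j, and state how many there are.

α = atan 0.5 = 26.57°;  2α = 53.13°
n_0 = (-0.3412, -0.9400)
n_1 = (+0.3476, -0.9377)
n_2 = (+0.9996, -0.0265)
n_3 = (+0.3869, +0.9221)
n_4 = (-0.9773, +0.2120)
  (0,1): δ = 139.71°  ·
  (0,2): δ = 71.57°  ·
  (0,3): δ = 2.81°  ✓
  (0,4): δ = 97.71°  ·
  (1,2): δ = 111.86°  ·
  (1,3): δ = 43.10°  ✓
  (1,4): δ = 57.42°  ·
  (2,3): δ = 111.24°  ·
  (2,4): δ = 10.72°  ✓
  (3,4): δ = 79.48°  ·
antipodal pairs: 3

count = 3; pairs: (0,3), (1,3), (2,4)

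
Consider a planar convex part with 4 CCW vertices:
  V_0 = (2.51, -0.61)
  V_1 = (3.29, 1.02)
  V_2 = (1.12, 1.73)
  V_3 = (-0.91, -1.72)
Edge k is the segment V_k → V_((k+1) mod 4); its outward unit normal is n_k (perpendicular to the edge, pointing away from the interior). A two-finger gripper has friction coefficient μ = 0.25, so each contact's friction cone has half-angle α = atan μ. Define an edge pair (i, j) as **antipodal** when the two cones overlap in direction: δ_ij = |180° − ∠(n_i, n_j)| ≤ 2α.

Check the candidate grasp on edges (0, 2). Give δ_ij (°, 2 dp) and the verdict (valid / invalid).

α = atan 0.25 = 14.04°;  2α = 28.07°
edge 0: e_0 = (+0.78, +1.63);  n_0 = (+0.9020, -0.4317)
edge 2: e_2 = (-2.03, -3.45);  n_2 = (-0.8619, +0.5071)
∠(n_0, n_2) = 175.10°
δ = |180° − 175.10°| = 4.90°
4.90° ≤ 2α = 28.07°  →  valid

δ = 4.90°, valid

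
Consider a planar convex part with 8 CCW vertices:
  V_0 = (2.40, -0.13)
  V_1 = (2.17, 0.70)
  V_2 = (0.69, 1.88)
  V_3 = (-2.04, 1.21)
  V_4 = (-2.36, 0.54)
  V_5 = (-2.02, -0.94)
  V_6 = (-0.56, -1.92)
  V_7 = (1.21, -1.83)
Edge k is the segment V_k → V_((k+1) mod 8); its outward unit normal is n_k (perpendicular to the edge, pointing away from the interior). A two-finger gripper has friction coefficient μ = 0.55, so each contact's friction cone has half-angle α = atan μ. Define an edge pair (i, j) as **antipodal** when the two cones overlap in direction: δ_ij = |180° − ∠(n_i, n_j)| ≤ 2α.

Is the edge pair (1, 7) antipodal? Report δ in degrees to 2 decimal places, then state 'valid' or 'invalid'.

δ = 93.57°, invalid

α = atan 0.55 = 28.81°;  2α = 57.62°
edge 1: e_1 = (-1.48, +1.18);  n_1 = (+0.6234, +0.7819)
edge 7: e_7 = (+1.19, +1.70);  n_7 = (+0.8192, -0.5735)
∠(n_1, n_7) = 86.43°
δ = |180° − 86.43°| = 93.57°
93.57° > 2α = 57.62°  →  invalid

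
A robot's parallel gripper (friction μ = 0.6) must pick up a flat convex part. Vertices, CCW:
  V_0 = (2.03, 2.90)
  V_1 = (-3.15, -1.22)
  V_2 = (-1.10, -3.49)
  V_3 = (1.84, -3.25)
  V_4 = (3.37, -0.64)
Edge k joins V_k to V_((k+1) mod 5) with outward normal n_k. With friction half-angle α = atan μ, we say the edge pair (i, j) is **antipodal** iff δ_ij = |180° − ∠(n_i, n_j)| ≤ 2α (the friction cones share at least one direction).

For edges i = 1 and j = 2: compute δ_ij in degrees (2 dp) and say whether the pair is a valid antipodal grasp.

α = atan 0.6 = 30.96°;  2α = 61.93°
edge 1: e_1 = (+2.05, -2.27);  n_1 = (-0.7422, -0.6702)
edge 2: e_2 = (+2.94, +0.24);  n_2 = (+0.0814, -0.9967)
∠(n_1, n_2) = 52.58°
δ = |180° − 52.58°| = 127.42°
127.42° > 2α = 61.93°  →  invalid

δ = 127.42°, invalid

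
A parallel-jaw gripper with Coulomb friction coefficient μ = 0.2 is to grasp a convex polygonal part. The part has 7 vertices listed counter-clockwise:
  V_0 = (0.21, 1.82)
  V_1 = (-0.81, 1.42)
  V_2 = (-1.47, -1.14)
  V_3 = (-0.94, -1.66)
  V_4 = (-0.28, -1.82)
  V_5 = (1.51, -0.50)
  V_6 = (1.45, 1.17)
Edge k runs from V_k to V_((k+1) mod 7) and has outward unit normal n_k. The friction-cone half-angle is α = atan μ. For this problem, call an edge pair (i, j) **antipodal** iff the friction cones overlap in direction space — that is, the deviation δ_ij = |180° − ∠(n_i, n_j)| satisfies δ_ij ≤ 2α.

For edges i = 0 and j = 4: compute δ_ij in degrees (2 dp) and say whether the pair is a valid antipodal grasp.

δ = 14.99°, valid

α = atan 0.2 = 11.31°;  2α = 22.62°
edge 0: e_0 = (-1.02, -0.40);  n_0 = (-0.3651, +0.9310)
edge 4: e_4 = (+1.79, +1.32);  n_4 = (+0.5935, -0.8048)
∠(n_0, n_4) = 165.01°
δ = |180° − 165.01°| = 14.99°
14.99° ≤ 2α = 22.62°  →  valid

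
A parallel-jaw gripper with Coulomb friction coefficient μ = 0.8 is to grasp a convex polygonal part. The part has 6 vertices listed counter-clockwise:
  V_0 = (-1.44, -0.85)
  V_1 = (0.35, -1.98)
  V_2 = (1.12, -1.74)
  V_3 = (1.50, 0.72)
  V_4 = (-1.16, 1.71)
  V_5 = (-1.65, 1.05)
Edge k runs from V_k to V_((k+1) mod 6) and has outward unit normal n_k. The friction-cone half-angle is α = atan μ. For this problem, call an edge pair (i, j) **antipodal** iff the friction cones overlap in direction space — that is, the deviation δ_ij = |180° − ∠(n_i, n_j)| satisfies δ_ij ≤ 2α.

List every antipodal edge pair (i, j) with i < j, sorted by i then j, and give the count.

count = 7; pairs: (0,2), (0,3), (1,3), (1,4), (2,4), (2,5), (3,5)

α = atan 0.8 = 38.66°;  2α = 77.32°
n_0 = (-0.5338, -0.8456)
n_1 = (+0.2976, -0.9547)
n_2 = (+0.9883, -0.1527)
n_3 = (+0.3488, +0.9372)
n_4 = (-0.8029, +0.5961)
n_5 = (-0.9939, -0.1099)
  (0,1): δ = 130.42°  ·
  (0,2): δ = 66.52°  ✓
  (0,3): δ = 11.85°  ✓
  (0,4): δ = 85.67°  ·
  (0,5): δ = 128.57°  ·
  (1,2): δ = 116.09°  ·
  (1,3): δ = 37.73°  ✓
  (1,4): δ = 36.10°  ✓
  (1,5): δ = 79.00°  ·
  (2,3): δ = 101.63°  ·
  (2,4): δ = 27.81°  ✓
  (2,5): δ = 15.09°  ✓
  (3,4): δ = 106.18°  ·
  (3,5): δ = 63.28°  ✓
  (4,5): δ = 137.10°  ·
antipodal pairs: 7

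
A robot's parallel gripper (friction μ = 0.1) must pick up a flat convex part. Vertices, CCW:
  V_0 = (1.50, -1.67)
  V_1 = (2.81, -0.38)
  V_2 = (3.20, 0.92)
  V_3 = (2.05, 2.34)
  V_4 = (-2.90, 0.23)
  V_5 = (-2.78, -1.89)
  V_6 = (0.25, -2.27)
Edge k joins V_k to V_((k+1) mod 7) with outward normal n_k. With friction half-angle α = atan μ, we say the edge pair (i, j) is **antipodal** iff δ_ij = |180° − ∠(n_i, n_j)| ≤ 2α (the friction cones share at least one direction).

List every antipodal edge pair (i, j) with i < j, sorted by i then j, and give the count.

α = atan 0.1 = 5.71°;  2α = 11.42°
n_0 = (+0.7016, -0.7125)
n_1 = (+0.9578, -0.2873)
n_2 = (+0.7771, +0.6294)
n_3 = (-0.3921, +0.9199)
n_4 = (-0.9984, -0.0565)
n_5 = (-0.1244, -0.9922)
n_6 = (+0.4327, -0.9015)
  (0,1): δ = 151.26°  ·
  (0,2): δ = 95.56°  ·
  (0,3): δ = 21.47°  ·
  (0,4): δ = 48.68°  ·
  (0,5): δ = 128.29°  ·
  (0,6): δ = 161.08°  ·
  (1,2): δ = 124.30°  ·
  (1,3): δ = 50.21°  ·
  (1,4): δ = 19.94°  ·
  (1,5): δ = 99.55°  ·
  (1,6): δ = 132.34°  ·
  (2,3): δ = 105.92°  ·
  (2,4): δ = 35.76°  ·
  (2,5): δ = 43.85°  ·
  (2,6): δ = 76.64°  ·
  (3,4): δ = 109.85°  ·
  (3,5): δ = 30.24°  ·
  (3,6): δ = 2.55°  ✓
  (4,5): δ = 100.39°  ·
  (4,6): δ = 67.60°  ·
  (5,6): δ = 147.21°  ·
antipodal pairs: 1

count = 1; pairs: (3,6)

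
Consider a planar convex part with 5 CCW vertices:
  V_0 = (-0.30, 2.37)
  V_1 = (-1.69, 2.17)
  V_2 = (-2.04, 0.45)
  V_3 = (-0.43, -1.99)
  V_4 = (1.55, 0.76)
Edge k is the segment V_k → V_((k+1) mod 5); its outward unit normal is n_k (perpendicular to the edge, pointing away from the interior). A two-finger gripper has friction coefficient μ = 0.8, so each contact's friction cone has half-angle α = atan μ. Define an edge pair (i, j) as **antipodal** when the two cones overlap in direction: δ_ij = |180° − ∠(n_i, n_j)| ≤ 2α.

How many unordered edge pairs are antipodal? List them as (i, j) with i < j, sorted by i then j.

α = atan 0.8 = 38.66°;  2α = 77.32°
n_0 = (-0.1424, +0.9898)
n_1 = (-0.9799, +0.1994)
n_2 = (-0.8347, -0.5507)
n_3 = (+0.8115, -0.5843)
n_4 = (+0.6565, +0.7543)
  (0,1): δ = 109.69°  ·
  (0,2): δ = 64.77°  ✓
  (0,3): δ = 46.06°  ✓
  (0,4): δ = 130.78°  ·
  (1,2): δ = 135.08°  ·
  (1,3): δ = 24.25°  ✓
  (1,4): δ = 60.47°  ✓
  (2,3): δ = 69.17°  ✓
  (2,4): δ = 15.55°  ✓
  (3,4): δ = 95.28°  ·
antipodal pairs: 6

count = 6; pairs: (0,2), (0,3), (1,3), (1,4), (2,3), (2,4)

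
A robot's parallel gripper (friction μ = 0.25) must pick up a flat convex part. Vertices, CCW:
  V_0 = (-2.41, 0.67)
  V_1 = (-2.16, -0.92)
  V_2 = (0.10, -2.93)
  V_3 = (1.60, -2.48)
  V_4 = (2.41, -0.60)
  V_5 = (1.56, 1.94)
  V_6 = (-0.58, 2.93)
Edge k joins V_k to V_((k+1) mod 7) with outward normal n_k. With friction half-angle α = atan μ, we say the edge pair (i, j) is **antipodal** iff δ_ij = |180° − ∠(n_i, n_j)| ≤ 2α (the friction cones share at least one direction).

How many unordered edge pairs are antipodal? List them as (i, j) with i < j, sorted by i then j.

count = 3; pairs: (0,4), (1,5), (3,6)

α = atan 0.25 = 14.04°;  2α = 28.07°
n_0 = (-0.9879, -0.1553)
n_1 = (-0.6646, -0.7472)
n_2 = (+0.2873, -0.9578)
n_3 = (+0.9184, -0.3957)
n_4 = (+0.9483, +0.3173)
n_5 = (+0.4199, +0.9076)
n_6 = (-0.7772, +0.6293)
  (0,1): δ = 140.58°  ·
  (0,2): δ = 82.24°  ·
  (0,3): δ = 32.24°  ·
  (0,4): δ = 9.57°  ✓
  (0,5): δ = 56.24°  ·
  (0,6): δ = 132.07°  ·
  (1,2): δ = 121.65°  ·
  (1,3): δ = 71.66°  ·
  (1,4): δ = 29.85°  ·
  (1,5): δ = 16.82°  ✓
  (1,6): δ = 92.65°  ·
  (2,3): δ = 130.01°  ·
  (2,4): δ = 88.20°  ·
  (2,5): δ = 41.53°  ·
  (2,6): δ = 34.30°  ·
  (3,4): δ = 138.19°  ·
  (3,5): δ = 91.52°  ·
  (3,6): δ = 15.69°  ✓
  (4,5): δ = 133.33°  ·
  (4,6): δ = 57.50°  ·
  (5,6): δ = 104.17°  ·
antipodal pairs: 3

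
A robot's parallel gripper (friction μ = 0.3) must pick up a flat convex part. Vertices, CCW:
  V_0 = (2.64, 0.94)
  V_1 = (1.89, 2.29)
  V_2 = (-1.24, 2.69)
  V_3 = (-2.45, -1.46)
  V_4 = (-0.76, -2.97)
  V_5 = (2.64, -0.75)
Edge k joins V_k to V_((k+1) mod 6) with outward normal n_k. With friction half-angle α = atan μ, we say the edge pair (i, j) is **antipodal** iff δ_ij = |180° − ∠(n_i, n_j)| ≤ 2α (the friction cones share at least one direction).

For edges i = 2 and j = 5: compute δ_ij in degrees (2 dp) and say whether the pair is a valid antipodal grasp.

α = atan 0.3 = 16.70°;  2α = 33.40°
edge 2: e_2 = (-1.21, -4.15);  n_2 = (-0.9600, +0.2799)
edge 5: e_5 = (+0.00, +1.69);  n_5 = (+1.0000, -0.0000)
∠(n_2, n_5) = 163.75°
δ = |180° − 163.75°| = 16.25°
16.25° ≤ 2α = 33.40°  →  valid

δ = 16.25°, valid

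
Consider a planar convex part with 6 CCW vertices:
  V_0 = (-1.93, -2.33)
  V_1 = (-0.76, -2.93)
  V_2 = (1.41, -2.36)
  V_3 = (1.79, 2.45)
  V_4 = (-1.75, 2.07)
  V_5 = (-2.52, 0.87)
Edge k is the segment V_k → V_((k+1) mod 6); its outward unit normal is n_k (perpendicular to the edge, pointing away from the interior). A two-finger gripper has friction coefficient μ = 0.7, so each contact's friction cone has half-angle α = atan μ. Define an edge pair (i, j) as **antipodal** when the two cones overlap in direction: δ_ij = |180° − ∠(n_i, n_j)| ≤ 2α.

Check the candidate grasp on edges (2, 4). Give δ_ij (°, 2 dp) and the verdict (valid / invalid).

α = atan 0.7 = 34.99°;  2α = 69.98°
edge 2: e_2 = (+0.38, +4.81);  n_2 = (+0.9969, -0.0788)
edge 4: e_4 = (-0.77, -1.20);  n_4 = (-0.8416, +0.5400)
∠(n_2, n_4) = 151.83°
δ = |180° − 151.83°| = 28.17°
28.17° ≤ 2α = 69.98°  →  valid

δ = 28.17°, valid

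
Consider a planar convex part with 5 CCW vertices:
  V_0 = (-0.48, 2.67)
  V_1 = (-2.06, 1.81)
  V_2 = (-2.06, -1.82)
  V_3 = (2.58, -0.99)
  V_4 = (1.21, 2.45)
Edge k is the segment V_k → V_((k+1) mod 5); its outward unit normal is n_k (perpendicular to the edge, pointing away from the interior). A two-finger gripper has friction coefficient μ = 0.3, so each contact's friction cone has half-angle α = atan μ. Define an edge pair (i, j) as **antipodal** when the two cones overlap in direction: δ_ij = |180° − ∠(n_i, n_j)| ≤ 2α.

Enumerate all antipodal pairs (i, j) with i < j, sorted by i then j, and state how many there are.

α = atan 0.3 = 16.70°;  2α = 33.40°
n_0 = (-0.4781, +0.8783)
n_1 = (-1.0000, -0.0000)
n_2 = (+0.1761, -0.9844)
n_3 = (+0.9290, +0.3700)
n_4 = (+0.1291, +0.9916)
  (0,1): δ = 118.56°  ·
  (0,2): δ = 18.42°  ✓
  (0,3): δ = 83.16°  ·
  (0,4): δ = 144.02°  ·
  (1,2): δ = 79.86°  ·
  (1,3): δ = 21.72°  ✓
  (1,4): δ = 82.58°  ·
  (2,3): δ = 78.43°  ·
  (2,4): δ = 17.56°  ✓
  (3,4): δ = 119.13°  ·
antipodal pairs: 3

count = 3; pairs: (0,2), (1,3), (2,4)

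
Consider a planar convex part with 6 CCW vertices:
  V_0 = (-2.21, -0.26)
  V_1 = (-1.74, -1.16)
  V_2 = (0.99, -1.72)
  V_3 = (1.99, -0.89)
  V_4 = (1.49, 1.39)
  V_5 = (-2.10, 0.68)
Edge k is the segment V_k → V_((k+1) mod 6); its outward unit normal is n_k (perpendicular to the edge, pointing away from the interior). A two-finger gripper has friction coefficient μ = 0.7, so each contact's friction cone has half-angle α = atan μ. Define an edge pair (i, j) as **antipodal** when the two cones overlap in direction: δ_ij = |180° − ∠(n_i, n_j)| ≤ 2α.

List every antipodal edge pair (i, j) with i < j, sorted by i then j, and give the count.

α = atan 0.7 = 34.99°;  2α = 69.98°
n_0 = (-0.8864, -0.4629)
n_1 = (-0.2009, -0.9796)
n_2 = (+0.6387, -0.7695)
n_3 = (+0.9768, +0.2142)
n_4 = (-0.1940, +0.9810)
n_5 = (-0.9932, +0.1162)
  (0,1): δ = 129.17°  ·
  (0,2): δ = 77.88°  ·
  (0,3): δ = 15.21°  ✓
  (0,4): δ = 73.61°  ·
  (0,5): δ = 145.75°  ·
  (1,2): δ = 128.72°  ·
  (1,3): δ = 66.04°  ✓
  (1,4): δ = 22.78°  ✓
  (1,5): δ = 94.92°  ·
  (2,3): δ = 117.32°  ·
  (2,4): δ = 28.51°  ✓
  (2,5): δ = 43.63°  ✓
  (3,4): δ = 91.18°  ·
  (3,5): δ = 19.04°  ✓
  (4,5): δ = 107.86°  ·
antipodal pairs: 6

count = 6; pairs: (0,3), (1,3), (1,4), (2,4), (2,5), (3,5)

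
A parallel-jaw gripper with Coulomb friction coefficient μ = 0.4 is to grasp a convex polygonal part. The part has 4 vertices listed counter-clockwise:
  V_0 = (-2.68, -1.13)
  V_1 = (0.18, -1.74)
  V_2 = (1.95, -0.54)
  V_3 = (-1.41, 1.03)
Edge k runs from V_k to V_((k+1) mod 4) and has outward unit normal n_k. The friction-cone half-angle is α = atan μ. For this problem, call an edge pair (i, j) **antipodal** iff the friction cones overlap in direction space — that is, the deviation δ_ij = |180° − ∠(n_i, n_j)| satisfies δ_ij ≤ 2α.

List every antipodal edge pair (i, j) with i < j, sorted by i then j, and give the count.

α = atan 0.4 = 21.80°;  2α = 43.60°
n_0 = (-0.2086, -0.9780)
n_1 = (+0.5612, -0.8277)
n_2 = (+0.4233, +0.9060)
n_3 = (-0.8620, +0.5068)
  (0,1): δ = 133.82°  ·
  (0,2): δ = 13.00°  ✓
  (0,3): δ = 71.59°  ·
  (1,2): δ = 59.18°  ·
  (1,3): δ = 25.41°  ✓
  (2,3): δ = 95.41°  ·
antipodal pairs: 2

count = 2; pairs: (0,2), (1,3)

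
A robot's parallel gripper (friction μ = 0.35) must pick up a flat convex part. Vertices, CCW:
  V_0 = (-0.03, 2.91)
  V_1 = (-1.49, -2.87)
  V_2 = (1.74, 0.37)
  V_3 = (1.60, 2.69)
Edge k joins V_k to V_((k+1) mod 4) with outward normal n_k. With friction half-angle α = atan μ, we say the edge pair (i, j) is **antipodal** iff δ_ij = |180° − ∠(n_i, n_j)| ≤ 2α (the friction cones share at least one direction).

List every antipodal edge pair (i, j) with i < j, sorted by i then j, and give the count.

α = atan 0.35 = 19.29°;  2α = 38.58°
n_0 = (-0.9695, +0.2449)
n_1 = (+0.7082, -0.7060)
n_2 = (+0.9982, +0.0602)
n_3 = (+0.1338, +0.9910)
  (0,1): δ = 30.74°  ✓
  (0,2): δ = 17.63°  ✓
  (0,3): δ = 96.49°  ·
  (1,2): δ = 131.64°  ·
  (1,3): δ = 52.78°  ·
  (2,3): δ = 101.14°  ·
antipodal pairs: 2

count = 2; pairs: (0,1), (0,2)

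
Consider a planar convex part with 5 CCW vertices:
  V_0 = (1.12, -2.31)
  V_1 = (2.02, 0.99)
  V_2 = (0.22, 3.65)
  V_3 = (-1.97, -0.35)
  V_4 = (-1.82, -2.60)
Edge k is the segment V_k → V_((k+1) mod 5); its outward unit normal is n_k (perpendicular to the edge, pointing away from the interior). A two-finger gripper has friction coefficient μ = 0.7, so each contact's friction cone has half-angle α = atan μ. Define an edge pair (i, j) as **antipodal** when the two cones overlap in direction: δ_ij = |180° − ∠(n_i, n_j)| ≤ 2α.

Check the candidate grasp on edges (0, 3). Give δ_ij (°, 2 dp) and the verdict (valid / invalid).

δ = 19.07°, valid

α = atan 0.7 = 34.99°;  2α = 69.98°
edge 0: e_0 = (+0.90, +3.30);  n_0 = (+0.9648, -0.2631)
edge 3: e_3 = (+0.15, -2.25);  n_3 = (-0.9978, -0.0665)
∠(n_0, n_3) = 160.93°
δ = |180° − 160.93°| = 19.07°
19.07° ≤ 2α = 69.98°  →  valid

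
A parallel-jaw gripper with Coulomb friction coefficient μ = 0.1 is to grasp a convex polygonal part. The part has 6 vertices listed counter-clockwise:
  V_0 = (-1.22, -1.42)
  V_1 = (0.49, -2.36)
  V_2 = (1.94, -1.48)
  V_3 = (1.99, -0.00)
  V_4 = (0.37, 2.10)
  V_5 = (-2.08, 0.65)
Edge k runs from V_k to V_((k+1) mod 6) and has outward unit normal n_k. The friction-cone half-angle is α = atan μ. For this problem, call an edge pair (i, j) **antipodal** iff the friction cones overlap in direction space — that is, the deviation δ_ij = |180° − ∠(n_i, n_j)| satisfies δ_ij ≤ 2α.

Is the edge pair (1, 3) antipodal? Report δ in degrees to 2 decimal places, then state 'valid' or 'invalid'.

δ = 83.61°, invalid

α = atan 0.1 = 5.71°;  2α = 11.42°
edge 1: e_1 = (+1.45, +0.88);  n_1 = (+0.5188, -0.8549)
edge 3: e_3 = (-1.62, +2.10);  n_3 = (+0.7918, +0.6108)
∠(n_1, n_3) = 96.39°
δ = |180° − 96.39°| = 83.61°
83.61° > 2α = 11.42°  →  invalid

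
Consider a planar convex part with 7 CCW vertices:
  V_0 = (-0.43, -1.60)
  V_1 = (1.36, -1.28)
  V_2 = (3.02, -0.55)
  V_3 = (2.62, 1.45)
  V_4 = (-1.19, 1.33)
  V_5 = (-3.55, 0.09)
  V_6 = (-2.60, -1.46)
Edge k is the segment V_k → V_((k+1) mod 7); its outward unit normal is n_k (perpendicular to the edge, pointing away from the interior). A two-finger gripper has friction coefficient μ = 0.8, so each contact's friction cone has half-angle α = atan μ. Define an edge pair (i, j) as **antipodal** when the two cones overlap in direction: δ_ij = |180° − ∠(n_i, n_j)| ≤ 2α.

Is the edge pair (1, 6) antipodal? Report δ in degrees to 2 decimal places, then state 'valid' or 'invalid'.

α = atan 0.8 = 38.66°;  2α = 77.32°
edge 1: e_1 = (+1.66, +0.73);  n_1 = (+0.4026, -0.9154)
edge 6: e_6 = (+2.17, -0.14);  n_6 = (-0.0644, -0.9979)
∠(n_1, n_6) = 27.43°
δ = |180° − 27.43°| = 152.57°
152.57° > 2α = 77.32°  →  invalid

δ = 152.57°, invalid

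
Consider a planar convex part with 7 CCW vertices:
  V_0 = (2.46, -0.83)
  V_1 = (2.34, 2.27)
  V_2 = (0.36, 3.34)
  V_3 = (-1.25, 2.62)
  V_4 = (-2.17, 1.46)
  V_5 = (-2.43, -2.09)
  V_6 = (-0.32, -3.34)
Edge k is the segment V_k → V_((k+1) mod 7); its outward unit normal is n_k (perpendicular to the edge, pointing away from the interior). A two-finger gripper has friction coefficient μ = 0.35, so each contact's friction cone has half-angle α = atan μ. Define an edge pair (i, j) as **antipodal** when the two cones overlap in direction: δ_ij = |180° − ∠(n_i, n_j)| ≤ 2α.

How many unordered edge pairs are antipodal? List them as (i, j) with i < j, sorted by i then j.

α = atan 0.35 = 19.29°;  2α = 38.58°
n_0 = (+0.9993, +0.0387)
n_1 = (+0.4754, +0.8798)
n_2 = (-0.4082, +0.9129)
n_3 = (-0.7835, +0.6214)
n_4 = (-0.9973, +0.0730)
n_5 = (-0.5097, -0.8604)
n_6 = (+0.6701, -0.7422)
  (0,1): δ = 120.60°  ·
  (0,2): δ = 68.12°  ·
  (0,3): δ = 40.63°  ·
  (0,4): δ = 6.41°  ✓
  (0,5): δ = 57.14°  ·
  (0,6): δ = 129.86°  ·
  (1,2): δ = 127.52°  ·
  (1,3): δ = 100.03°  ·
  (1,4): δ = 65.80°  ·
  (1,5): δ = 2.26°  ✓
  (1,6): δ = 70.47°  ·
  (2,3): δ = 152.51°  ·
  (2,4): δ = 118.28°  ·
  (2,5): δ = 54.74°  ·
  (2,6): δ = 17.98°  ✓
  (3,4): δ = 145.77°  ·
  (3,5): δ = 82.23°  ·
  (3,6): δ = 9.50°  ✓
  (4,5): δ = 116.45°  ·
  (4,6): δ = 43.73°  ·
  (5,6): δ = 107.28°  ·
antipodal pairs: 4

count = 4; pairs: (0,4), (1,5), (2,6), (3,6)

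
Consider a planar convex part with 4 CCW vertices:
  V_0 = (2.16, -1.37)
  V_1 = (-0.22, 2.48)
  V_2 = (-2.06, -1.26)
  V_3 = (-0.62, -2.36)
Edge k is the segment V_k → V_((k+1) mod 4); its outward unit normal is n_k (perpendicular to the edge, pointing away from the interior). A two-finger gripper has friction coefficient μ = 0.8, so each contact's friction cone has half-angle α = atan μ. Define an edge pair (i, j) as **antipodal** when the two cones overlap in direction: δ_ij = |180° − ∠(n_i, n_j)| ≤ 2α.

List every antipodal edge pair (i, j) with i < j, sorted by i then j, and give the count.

count = 3; pairs: (0,1), (0,2), (1,3)

α = atan 0.8 = 38.66°;  2α = 77.32°
n_0 = (+0.8506, +0.5258)
n_1 = (-0.8973, +0.4414)
n_2 = (-0.6070, -0.7947)
n_3 = (+0.3355, -0.9420)
  (0,1): δ = 57.92°  ✓
  (0,2): δ = 20.90°  ✓
  (0,3): δ = 77.88°  ·
  (1,2): δ = 101.18°  ·
  (1,3): δ = 44.20°  ✓
  (2,3): δ = 123.02°  ·
antipodal pairs: 3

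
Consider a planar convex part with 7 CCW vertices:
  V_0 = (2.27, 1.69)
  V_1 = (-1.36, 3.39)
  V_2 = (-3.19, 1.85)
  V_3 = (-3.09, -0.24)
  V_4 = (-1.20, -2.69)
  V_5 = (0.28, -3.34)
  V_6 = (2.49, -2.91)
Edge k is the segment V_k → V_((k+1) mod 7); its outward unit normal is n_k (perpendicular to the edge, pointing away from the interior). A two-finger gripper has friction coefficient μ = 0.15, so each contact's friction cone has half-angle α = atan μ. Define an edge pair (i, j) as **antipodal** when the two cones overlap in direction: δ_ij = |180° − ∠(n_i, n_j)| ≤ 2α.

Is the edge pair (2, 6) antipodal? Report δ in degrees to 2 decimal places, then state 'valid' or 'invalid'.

δ = 0.00°, valid

α = atan 0.15 = 8.53°;  2α = 17.06°
edge 2: e_2 = (+0.10, -2.09);  n_2 = (-0.9989, -0.0478)
edge 6: e_6 = (-0.22, +4.60);  n_6 = (+0.9989, +0.0478)
∠(n_2, n_6) = 180.00°
δ = |180° − 180.00°| = 0.00°
0.00° ≤ 2α = 17.06°  →  valid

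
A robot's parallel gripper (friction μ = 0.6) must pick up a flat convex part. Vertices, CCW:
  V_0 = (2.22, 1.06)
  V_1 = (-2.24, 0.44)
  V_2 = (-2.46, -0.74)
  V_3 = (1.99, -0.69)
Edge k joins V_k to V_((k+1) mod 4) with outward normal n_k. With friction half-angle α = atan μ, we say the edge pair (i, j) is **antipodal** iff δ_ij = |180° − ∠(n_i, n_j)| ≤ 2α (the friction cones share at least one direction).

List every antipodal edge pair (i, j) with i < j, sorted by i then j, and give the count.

α = atan 0.6 = 30.96°;  2α = 61.93°
n_0 = (-0.1377, +0.9905)
n_1 = (-0.9831, +0.1833)
n_2 = (+0.0112, -0.9999)
n_3 = (+0.9915, -0.1303)
  (0,1): δ = 108.48°  ·
  (0,2): δ = 7.27°  ✓
  (0,3): δ = 74.60°  ·
  (1,2): δ = 78.80°  ·
  (1,3): δ = 3.07°  ✓
  (2,3): δ = 98.13°  ·
antipodal pairs: 2

count = 2; pairs: (0,2), (1,3)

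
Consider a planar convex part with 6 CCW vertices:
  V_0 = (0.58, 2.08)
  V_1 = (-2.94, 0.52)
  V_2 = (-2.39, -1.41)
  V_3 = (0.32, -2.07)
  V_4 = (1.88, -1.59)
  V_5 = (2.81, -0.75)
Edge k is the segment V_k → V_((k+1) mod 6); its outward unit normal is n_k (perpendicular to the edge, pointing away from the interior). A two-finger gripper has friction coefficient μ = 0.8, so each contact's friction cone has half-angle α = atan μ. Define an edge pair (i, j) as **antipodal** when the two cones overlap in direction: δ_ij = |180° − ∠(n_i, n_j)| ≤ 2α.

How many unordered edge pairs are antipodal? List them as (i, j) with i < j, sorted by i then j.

α = atan 0.8 = 38.66°;  2α = 77.32°
n_0 = (-0.4052, +0.9142)
n_1 = (-0.9617, -0.2741)
n_2 = (-0.2366, -0.9716)
n_3 = (+0.2941, -0.9558)
n_4 = (+0.6703, -0.7421)
n_5 = (+0.7855, +0.6189)
  (0,1): δ = 98.00°  ·
  (0,2): δ = 37.59°  ✓
  (0,3): δ = 6.80°  ✓
  (0,4): δ = 18.19°  ✓
  (0,5): δ = 104.34°  ·
  (1,2): δ = 119.59°  ·
  (1,3): δ = 88.80°  ·
  (1,4): δ = 63.82°  ✓
  (1,5): δ = 22.33°  ✓
  (2,3): δ = 149.21°  ·
  (2,4): δ = 124.22°  ·
  (2,5): δ = 38.07°  ✓
  (3,4): δ = 155.01°  ·
  (3,5): δ = 68.87°  ✓
  (4,5): δ = 93.85°  ·
antipodal pairs: 7

count = 7; pairs: (0,2), (0,3), (0,4), (1,4), (1,5), (2,5), (3,5)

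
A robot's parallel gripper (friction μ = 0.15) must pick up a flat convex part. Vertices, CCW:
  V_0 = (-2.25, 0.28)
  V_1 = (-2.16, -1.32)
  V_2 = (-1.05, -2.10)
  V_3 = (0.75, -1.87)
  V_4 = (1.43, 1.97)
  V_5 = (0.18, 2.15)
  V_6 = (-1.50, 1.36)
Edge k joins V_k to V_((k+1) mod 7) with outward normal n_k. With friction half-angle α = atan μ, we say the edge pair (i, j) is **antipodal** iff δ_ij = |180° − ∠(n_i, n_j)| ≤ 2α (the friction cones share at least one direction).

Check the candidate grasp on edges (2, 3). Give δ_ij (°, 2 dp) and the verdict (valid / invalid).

δ = 107.32°, invalid

α = atan 0.15 = 8.53°;  2α = 17.06°
edge 2: e_2 = (+1.80, +0.23);  n_2 = (+0.1267, -0.9919)
edge 3: e_3 = (+0.68, +3.84);  n_3 = (+0.9847, -0.1744)
∠(n_2, n_3) = 72.68°
δ = |180° − 72.68°| = 107.32°
107.32° > 2α = 17.06°  →  invalid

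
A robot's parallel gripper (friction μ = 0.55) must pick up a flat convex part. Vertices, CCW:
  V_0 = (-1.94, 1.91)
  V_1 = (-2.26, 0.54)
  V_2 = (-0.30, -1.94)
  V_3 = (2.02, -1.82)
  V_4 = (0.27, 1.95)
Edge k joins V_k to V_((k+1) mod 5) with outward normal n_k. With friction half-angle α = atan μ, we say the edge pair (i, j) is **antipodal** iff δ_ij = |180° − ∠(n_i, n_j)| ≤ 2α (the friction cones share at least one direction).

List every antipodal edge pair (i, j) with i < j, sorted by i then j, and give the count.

count = 4; pairs: (0,3), (1,3), (1,4), (2,4)

α = atan 0.55 = 28.81°;  2α = 57.62°
n_0 = (-0.9738, +0.2275)
n_1 = (-0.7846, -0.6201)
n_2 = (+0.0517, -0.9987)
n_3 = (+0.9070, +0.4210)
n_4 = (-0.0181, +0.9998)
  (0,1): δ = 128.53°  ·
  (0,2): δ = 73.89°  ·
  (0,3): δ = 38.05°  ✓
  (0,4): δ = 104.18°  ·
  (1,2): δ = 125.36°  ·
  (1,3): δ = 13.42°  ✓
  (1,4): δ = 52.72°  ✓
  (2,3): δ = 68.06°  ·
  (2,4): δ = 1.92°  ✓
  (3,4): δ = 113.86°  ·
antipodal pairs: 4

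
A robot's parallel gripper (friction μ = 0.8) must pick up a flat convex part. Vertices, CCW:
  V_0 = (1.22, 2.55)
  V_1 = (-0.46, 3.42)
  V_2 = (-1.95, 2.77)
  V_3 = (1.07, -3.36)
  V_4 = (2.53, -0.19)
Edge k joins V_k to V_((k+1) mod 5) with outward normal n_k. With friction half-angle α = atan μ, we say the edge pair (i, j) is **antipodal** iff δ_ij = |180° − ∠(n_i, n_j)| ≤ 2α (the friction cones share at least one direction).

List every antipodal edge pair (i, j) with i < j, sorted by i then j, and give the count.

α = atan 0.8 = 38.66°;  2α = 77.32°
n_0 = (+0.4599, +0.8880)
n_1 = (-0.3999, +0.9166)
n_2 = (-0.8970, -0.4419)
n_3 = (+0.9083, -0.4183)
n_4 = (+0.9022, +0.4313)
  (0,1): δ = 129.05°  ·
  (0,2): δ = 36.39°  ✓
  (0,3): δ = 92.65°  ·
  (0,4): δ = 142.93°  ·
  (1,2): δ = 87.34°  ·
  (1,3): δ = 41.70°  ✓
  (1,4): δ = 91.98°  ·
  (2,3): δ = 50.96°  ✓
  (2,4): δ = 0.68°  ✓
  (3,4): δ = 129.72°  ·
antipodal pairs: 4

count = 4; pairs: (0,2), (1,3), (2,3), (2,4)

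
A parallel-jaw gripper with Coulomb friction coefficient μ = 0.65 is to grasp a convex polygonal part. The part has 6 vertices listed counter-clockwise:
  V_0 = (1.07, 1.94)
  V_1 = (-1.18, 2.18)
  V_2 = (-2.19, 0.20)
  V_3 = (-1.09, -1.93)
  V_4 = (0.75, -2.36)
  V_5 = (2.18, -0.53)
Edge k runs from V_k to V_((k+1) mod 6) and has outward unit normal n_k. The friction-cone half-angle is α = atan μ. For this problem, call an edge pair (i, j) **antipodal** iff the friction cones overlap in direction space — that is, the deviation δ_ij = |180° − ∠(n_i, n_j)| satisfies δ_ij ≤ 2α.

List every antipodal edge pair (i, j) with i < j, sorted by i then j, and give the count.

α = atan 0.65 = 33.02°;  2α = 66.05°
n_0 = (+0.1061, +0.9944)
n_1 = (-0.8908, +0.4544)
n_2 = (-0.8885, -0.4589)
n_3 = (-0.2276, -0.9738)
n_4 = (+0.7880, -0.6157)
n_5 = (+0.9121, +0.4099)
  (0,1): δ = 110.94°  ·
  (0,2): δ = 56.60°  ✓
  (0,3): δ = 7.07°  ✓
  (0,4): δ = 58.08°  ✓
  (0,5): δ = 120.29°  ·
  (1,2): δ = 125.66°  ·
  (1,3): δ = 76.13°  ·
  (1,4): δ = 10.98°  ✓
  (1,5): δ = 51.22°  ✓
  (2,3): δ = 130.47°  ·
  (2,4): δ = 65.32°  ✓
  (2,5): δ = 3.11°  ✓
  (3,4): δ = 114.85°  ·
  (3,5): δ = 52.65°  ✓
  (4,5): δ = 117.80°  ·
antipodal pairs: 8

count = 8; pairs: (0,2), (0,3), (0,4), (1,4), (1,5), (2,4), (2,5), (3,5)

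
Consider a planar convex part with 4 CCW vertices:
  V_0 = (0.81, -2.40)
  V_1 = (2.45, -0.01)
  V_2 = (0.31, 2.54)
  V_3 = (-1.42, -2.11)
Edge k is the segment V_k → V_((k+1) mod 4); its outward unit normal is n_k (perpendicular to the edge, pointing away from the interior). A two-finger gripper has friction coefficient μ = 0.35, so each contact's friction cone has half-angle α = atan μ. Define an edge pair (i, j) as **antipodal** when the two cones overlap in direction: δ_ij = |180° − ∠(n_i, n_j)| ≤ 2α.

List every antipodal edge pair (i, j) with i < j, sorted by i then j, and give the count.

count = 1; pairs: (0,2)

α = atan 0.35 = 19.29°;  2α = 38.58°
n_0 = (+0.8245, -0.5658)
n_1 = (+0.7660, +0.6428)
n_2 = (-0.9372, +0.3487)
n_3 = (-0.1290, -0.9916)
  (0,1): δ = 105.54°  ·
  (0,2): δ = 14.05°  ✓
  (0,3): δ = 117.05°  ·
  (1,2): δ = 60.41°  ·
  (1,3): δ = 42.59°  ·
  (2,3): δ = 77.00°  ·
antipodal pairs: 1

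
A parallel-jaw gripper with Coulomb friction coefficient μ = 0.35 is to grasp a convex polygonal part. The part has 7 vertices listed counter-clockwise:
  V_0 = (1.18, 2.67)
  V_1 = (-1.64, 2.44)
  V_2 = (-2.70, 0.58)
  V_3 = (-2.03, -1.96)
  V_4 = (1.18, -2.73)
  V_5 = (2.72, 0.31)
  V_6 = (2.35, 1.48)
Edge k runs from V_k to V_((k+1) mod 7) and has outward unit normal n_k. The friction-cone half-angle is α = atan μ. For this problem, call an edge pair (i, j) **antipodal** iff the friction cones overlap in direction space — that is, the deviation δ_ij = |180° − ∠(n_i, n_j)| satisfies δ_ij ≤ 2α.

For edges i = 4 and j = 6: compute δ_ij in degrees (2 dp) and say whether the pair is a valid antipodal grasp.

δ = 108.62°, invalid

α = atan 0.35 = 19.29°;  2α = 38.58°
edge 4: e_4 = (+1.54, +3.04);  n_4 = (+0.8921, -0.4519)
edge 6: e_6 = (-1.17, +1.19);  n_6 = (+0.7131, +0.7011)
∠(n_4, n_6) = 71.38°
δ = |180° − 71.38°| = 108.62°
108.62° > 2α = 38.58°  →  invalid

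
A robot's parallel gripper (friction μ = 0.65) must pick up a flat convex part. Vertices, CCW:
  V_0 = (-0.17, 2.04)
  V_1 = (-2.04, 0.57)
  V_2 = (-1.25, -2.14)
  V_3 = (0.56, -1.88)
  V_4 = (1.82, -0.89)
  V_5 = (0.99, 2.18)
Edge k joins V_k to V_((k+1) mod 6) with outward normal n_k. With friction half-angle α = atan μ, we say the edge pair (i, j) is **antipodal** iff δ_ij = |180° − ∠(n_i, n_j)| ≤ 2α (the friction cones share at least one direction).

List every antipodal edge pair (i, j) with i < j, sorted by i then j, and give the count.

count = 5; pairs: (0,2), (0,3), (1,4), (2,5), (3,5)

α = atan 0.65 = 33.02°;  2α = 66.05°
n_0 = (-0.6180, +0.7862)
n_1 = (-0.9600, -0.2799)
n_2 = (+0.1422, -0.9898)
n_3 = (+0.6178, -0.7863)
n_4 = (+0.9653, +0.2610)
n_5 = (-0.1198, +0.9928)
  (0,1): δ = 111.92°  ·
  (0,2): δ = 30.00°  ✓
  (0,3): δ = 0.01°  ✓
  (0,4): δ = 66.96°  ·
  (0,5): δ = 148.71°  ·
  (1,2): δ = 98.08°  ·
  (1,3): δ = 68.09°  ·
  (1,4): δ = 1.12°  ✓
  (1,5): δ = 80.63°  ·
  (2,3): δ = 150.02°  ·
  (2,4): δ = 83.05°  ·
  (2,5): δ = 1.29°  ✓
  (3,4): δ = 113.03°  ·
  (3,5): δ = 31.28°  ✓
  (4,5): δ = 98.25°  ·
antipodal pairs: 5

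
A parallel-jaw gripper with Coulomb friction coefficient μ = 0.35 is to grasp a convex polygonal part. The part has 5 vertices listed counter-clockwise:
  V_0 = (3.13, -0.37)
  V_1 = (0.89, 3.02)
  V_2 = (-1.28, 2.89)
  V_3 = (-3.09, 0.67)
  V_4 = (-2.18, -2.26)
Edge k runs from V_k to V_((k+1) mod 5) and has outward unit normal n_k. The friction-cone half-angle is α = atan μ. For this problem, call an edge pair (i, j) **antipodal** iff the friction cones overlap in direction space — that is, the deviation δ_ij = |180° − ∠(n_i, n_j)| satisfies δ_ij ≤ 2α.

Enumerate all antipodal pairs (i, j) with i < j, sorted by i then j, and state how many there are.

count = 3; pairs: (0,3), (1,4), (2,4)

α = atan 0.35 = 19.29°;  2α = 38.58°
n_0 = (+0.8343, +0.5513)
n_1 = (-0.0598, +0.9982)
n_2 = (-0.7750, +0.6319)
n_3 = (-0.9550, -0.2966)
n_4 = (+0.3353, -0.9421)
  (0,1): δ = 120.03°  ·
  (0,2): δ = 72.65°  ·
  (0,3): δ = 16.20°  ✓
  (0,4): δ = 76.14°  ·
  (1,2): δ = 132.62°  ·
  (1,3): δ = 76.17°  ·
  (1,4): δ = 16.16°  ✓
  (2,3): δ = 123.56°  ·
  (2,4): δ = 31.22°  ✓
  (3,4): δ = 87.66°  ·
antipodal pairs: 3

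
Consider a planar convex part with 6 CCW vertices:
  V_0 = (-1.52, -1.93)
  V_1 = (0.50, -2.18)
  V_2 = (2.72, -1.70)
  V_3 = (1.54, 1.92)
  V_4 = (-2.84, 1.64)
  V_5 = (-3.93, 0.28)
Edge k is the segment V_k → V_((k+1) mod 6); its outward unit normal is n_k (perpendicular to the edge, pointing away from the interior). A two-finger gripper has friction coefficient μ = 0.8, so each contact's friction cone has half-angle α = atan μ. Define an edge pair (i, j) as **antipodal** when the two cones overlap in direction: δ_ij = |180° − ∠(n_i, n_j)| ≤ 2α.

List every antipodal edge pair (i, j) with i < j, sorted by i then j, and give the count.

α = atan 0.8 = 38.66°;  2α = 77.32°
n_0 = (-0.1228, -0.9924)
n_1 = (+0.2113, -0.9774)
n_2 = (+0.9508, +0.3099)
n_3 = (-0.0638, +0.9980)
n_4 = (-0.7803, +0.6254)
n_5 = (-0.6759, -0.7370)
  (0,1): δ = 160.74°  ·
  (0,2): δ = 64.89°  ✓
  (0,3): δ = 10.71°  ✓
  (0,4): δ = 58.34°  ✓
  (0,5): δ = 144.53°  ·
  (1,2): δ = 84.15°  ·
  (1,3): δ = 8.54°  ✓
  (1,4): δ = 39.09°  ✓
  (1,5): δ = 125.28°  ·
  (2,3): δ = 104.40°  ·
  (2,4): δ = 56.77°  ✓
  (2,5): δ = 29.42°  ✓
  (3,4): δ = 132.37°  ·
  (3,5): δ = 46.18°  ✓
  (4,5): δ = 93.81°  ·
antipodal pairs: 8

count = 8; pairs: (0,2), (0,3), (0,4), (1,3), (1,4), (2,4), (2,5), (3,5)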